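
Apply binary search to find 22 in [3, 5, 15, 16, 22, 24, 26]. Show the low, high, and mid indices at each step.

Binary search for 22 in [3, 5, 15, 16, 22, 24, 26]:

lo=0, hi=6, mid=3, arr[mid]=16 -> 16 < 22, search right half
lo=4, hi=6, mid=5, arr[mid]=24 -> 24 > 22, search left half
lo=4, hi=4, mid=4, arr[mid]=22 -> Found target at index 4!

Binary search finds 22 at index 4 after 3 comparisons. The search repeatedly halves the search space by comparing with the middle element.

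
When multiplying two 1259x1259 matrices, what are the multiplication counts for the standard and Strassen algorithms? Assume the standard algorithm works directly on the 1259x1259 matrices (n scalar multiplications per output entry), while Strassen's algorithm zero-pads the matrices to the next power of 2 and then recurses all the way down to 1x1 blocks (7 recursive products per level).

Matrix multiplication for 1259x1259 matrices:

Strassen's algorithm requires power-of-2 dimensions. Pad 1259x1259 to 2048x2048 (next power of 2).

Standard algorithm: 1259^3 = 1995616979 multiplications
Strassen's algorithm: 7^(log2(2048)) = 7^11 = 1977326743 multiplications
Savings: 1995616979 - 1977326743 = 18290236 multiplications

Standard: 1995616979 multiplications (1259^3). Strassen: 1977326743 multiplications (7^11, after padding to 2048x2048). Strassen reduces 8 recursive multiplications to 7 at each level.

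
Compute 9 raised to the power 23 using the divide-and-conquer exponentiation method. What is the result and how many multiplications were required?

Computing 9^23 by squaring (build up from 9^1; each line after the first costs one multiplication):

9^1 = 9
9^2 = (9^1)^2 = 9^2 = 81
9^4 = (9^2)^2 = 81^2 = 6561
9^5 = 9 * 9^4 = 9 * 6561 = 59049
9^10 = (9^5)^2 = 59049^2 = 3486784401
9^11 = 9 * 9^10 = 9 * 3486784401 = 31381059609
9^22 = (9^11)^2 = 31381059609^2 = 984770902183611232881
9^23 = 9 * 9^22 = 9 * 984770902183611232881 = 8862938119652501095929

Result: 8862938119652501095929
Multiplications needed: 7 (7 lines after 9^1)

9^23 = 8862938119652501095929. Using exponentiation by squaring, this requires 7 multiplications. The key idea: if the exponent is even, square the half-power; if odd, multiply by the base once.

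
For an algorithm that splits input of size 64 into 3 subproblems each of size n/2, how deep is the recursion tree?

For divide and conquer with division factor 2:

Problem sizes at each level:
Level 0: 64
Level 1: 32
Level 2: 16
Level 3: 8
Level 4: 4
Level 5: 2
Level 6: 1

The root is level 0 and the size-1 base case is level 6 (the tree spans levels 0 through 6, i.e. 7 levels counting the root), so the depth is the number of divisions: log_2(64) = 6

The recursion tree depth is log_2(64) = 6. At each level, the problem size is divided by 2, so it takes 6 divisions to reduce to a base case of size 1. The algorithm makes 3 recursive calls at each level.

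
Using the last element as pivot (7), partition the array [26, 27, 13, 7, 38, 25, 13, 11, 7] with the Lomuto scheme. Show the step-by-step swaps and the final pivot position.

Lomuto partition with pivot = 7:

Initial array: [26, 27, 13, 7, 38, 25, 13, 11, 7]

arr[0]=26 > 7: no swap
arr[1]=27 > 7: no swap
arr[2]=13 > 7: no swap
arr[3]=7 <= 7: swap with position 0, array becomes [7, 27, 13, 26, 38, 25, 13, 11, 7]
arr[4]=38 > 7: no swap
arr[5]=25 > 7: no swap
arr[6]=13 > 7: no swap
arr[7]=11 > 7: no swap

Place pivot at position 1: [7, 7, 13, 26, 38, 25, 13, 11, 27]
Pivot position: 1

After partitioning with pivot 7, the array becomes [7, 7, 13, 26, 38, 25, 13, 11, 27]. The pivot is placed at index 1. All elements to the left of the pivot are <= 7, and all elements to the right are > 7.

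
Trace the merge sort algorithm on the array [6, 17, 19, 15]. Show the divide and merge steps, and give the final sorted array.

Merge sort trace:

Split: [6, 17, 19, 15] -> [6, 17] and [19, 15]
  Split: [6, 17] -> [6] and [17]
  Merge: [6] + [17] -> [6, 17]
  Split: [19, 15] -> [19] and [15]
  Merge: [19] + [15] -> [15, 19]
Merge: [6, 17] + [15, 19] -> [6, 15, 17, 19]

Final sorted array: [6, 15, 17, 19]

The merge sort proceeds by recursively splitting the array and merging sorted halves.
After all merges, the sorted array is [6, 15, 17, 19].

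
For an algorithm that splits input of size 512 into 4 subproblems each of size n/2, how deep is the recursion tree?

For divide and conquer with division factor 2:

Problem sizes at each level:
Level 0: 512
Level 1: 256
Level 2: 128
Level 3: 64
Level 4: 32
Level 5: 16
Level 6: 8
Level 7: 4
Level 8: 2
Level 9: 1

The root is level 0 and the size-1 base case is level 9 (the tree spans levels 0 through 9, i.e. 10 levels counting the root), so the depth is the number of divisions: log_2(512) = 9

The recursion tree depth is log_2(512) = 9. At each level, the problem size is divided by 2, so it takes 9 divisions to reduce to a base case of size 1. The algorithm makes 4 recursive calls at each level.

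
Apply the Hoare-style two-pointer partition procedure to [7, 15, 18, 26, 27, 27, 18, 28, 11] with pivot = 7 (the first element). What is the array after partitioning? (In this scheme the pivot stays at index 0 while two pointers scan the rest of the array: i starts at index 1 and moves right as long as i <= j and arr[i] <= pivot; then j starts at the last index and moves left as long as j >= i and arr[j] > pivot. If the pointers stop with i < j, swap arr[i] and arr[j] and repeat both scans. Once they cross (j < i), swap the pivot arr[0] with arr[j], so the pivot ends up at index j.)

Hoare-style two-pointer partition with pivot = 7:

Initial array: [7, 15, 18, 26, 27, 27, 18, 28, 11]

Pointers start at i = 1, j = 8.
i ends at 1, j ends at 0: the pointers have crossed (j < i), so scanning stops.

j = 0, so swapping arr[0] with arr[j] leaves the pivot at position 0: [7, 15, 18, 26, 27, 27, 18, 28, 11]
Pivot position: 0

After partitioning with pivot 7, the array becomes [7, 15, 18, 26, 27, 27, 18, 28, 11]. The pivot is placed at index 0. All elements to the left of the pivot are <= 7, and all elements to the right are > 7.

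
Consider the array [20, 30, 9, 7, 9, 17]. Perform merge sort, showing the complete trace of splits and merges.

Merge sort trace:

Split: [20, 30, 9, 7, 9, 17] -> [20, 30, 9] and [7, 9, 17]
  Split: [20, 30, 9] -> [20] and [30, 9]
    Split: [30, 9] -> [30] and [9]
    Merge: [30] + [9] -> [9, 30]
  Merge: [20] + [9, 30] -> [9, 20, 30]
  Split: [7, 9, 17] -> [7] and [9, 17]
    Split: [9, 17] -> [9] and [17]
    Merge: [9] + [17] -> [9, 17]
  Merge: [7] + [9, 17] -> [7, 9, 17]
Merge: [9, 20, 30] + [7, 9, 17] -> [7, 9, 9, 17, 20, 30]

Final sorted array: [7, 9, 9, 17, 20, 30]

The merge sort proceeds by recursively splitting the array and merging sorted halves.
After all merges, the sorted array is [7, 9, 9, 17, 20, 30].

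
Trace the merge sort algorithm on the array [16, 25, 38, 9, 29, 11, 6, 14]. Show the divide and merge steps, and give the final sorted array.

Merge sort trace:

Split: [16, 25, 38, 9, 29, 11, 6, 14] -> [16, 25, 38, 9] and [29, 11, 6, 14]
  Split: [16, 25, 38, 9] -> [16, 25] and [38, 9]
    Split: [16, 25] -> [16] and [25]
    Merge: [16] + [25] -> [16, 25]
    Split: [38, 9] -> [38] and [9]
    Merge: [38] + [9] -> [9, 38]
  Merge: [16, 25] + [9, 38] -> [9, 16, 25, 38]
  Split: [29, 11, 6, 14] -> [29, 11] and [6, 14]
    Split: [29, 11] -> [29] and [11]
    Merge: [29] + [11] -> [11, 29]
    Split: [6, 14] -> [6] and [14]
    Merge: [6] + [14] -> [6, 14]
  Merge: [11, 29] + [6, 14] -> [6, 11, 14, 29]
Merge: [9, 16, 25, 38] + [6, 11, 14, 29] -> [6, 9, 11, 14, 16, 25, 29, 38]

Final sorted array: [6, 9, 11, 14, 16, 25, 29, 38]

The merge sort proceeds by recursively splitting the array and merging sorted halves.
After all merges, the sorted array is [6, 9, 11, 14, 16, 25, 29, 38].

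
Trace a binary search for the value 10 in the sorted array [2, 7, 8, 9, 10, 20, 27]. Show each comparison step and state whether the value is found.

Binary search for 10 in [2, 7, 8, 9, 10, 20, 27]:

lo=0, hi=6, mid=3, arr[mid]=9 -> 9 < 10, search right half
lo=4, hi=6, mid=5, arr[mid]=20 -> 20 > 10, search left half
lo=4, hi=4, mid=4, arr[mid]=10 -> Found target at index 4!

Binary search finds 10 at index 4 after 3 comparisons. The search repeatedly halves the search space by comparing with the middle element.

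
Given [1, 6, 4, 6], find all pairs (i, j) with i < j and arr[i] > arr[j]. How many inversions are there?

Finding inversions in [1, 6, 4, 6]:

(1, 2): arr[1]=6 > arr[2]=4

Total inversions: 1

The array has 1 inversion(s): (1,2). Each pair (i,j) satisfies i < j and arr[i] > arr[j].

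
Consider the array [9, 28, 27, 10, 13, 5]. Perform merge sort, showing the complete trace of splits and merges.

Merge sort trace:

Split: [9, 28, 27, 10, 13, 5] -> [9, 28, 27] and [10, 13, 5]
  Split: [9, 28, 27] -> [9] and [28, 27]
    Split: [28, 27] -> [28] and [27]
    Merge: [28] + [27] -> [27, 28]
  Merge: [9] + [27, 28] -> [9, 27, 28]
  Split: [10, 13, 5] -> [10] and [13, 5]
    Split: [13, 5] -> [13] and [5]
    Merge: [13] + [5] -> [5, 13]
  Merge: [10] + [5, 13] -> [5, 10, 13]
Merge: [9, 27, 28] + [5, 10, 13] -> [5, 9, 10, 13, 27, 28]

Final sorted array: [5, 9, 10, 13, 27, 28]

The merge sort proceeds by recursively splitting the array and merging sorted halves.
After all merges, the sorted array is [5, 9, 10, 13, 27, 28].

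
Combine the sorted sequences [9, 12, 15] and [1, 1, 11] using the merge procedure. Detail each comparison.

Merging process:

Compare 9 vs 1: take 1 from right. Merged: [1]
Compare 9 vs 1: take 1 from right. Merged: [1, 1]
Compare 9 vs 11: take 9 from left. Merged: [1, 1, 9]
Compare 12 vs 11: take 11 from right. Merged: [1, 1, 9, 11]
Append remaining from left: [12, 15]. Merged: [1, 1, 9, 11, 12, 15]

Final merged array: [1, 1, 9, 11, 12, 15]
Total comparisons: 4

The merged array is [1, 1, 9, 11, 12, 15], requiring 4 comparisons. The merge step runs in O(n) time where n is the total number of elements.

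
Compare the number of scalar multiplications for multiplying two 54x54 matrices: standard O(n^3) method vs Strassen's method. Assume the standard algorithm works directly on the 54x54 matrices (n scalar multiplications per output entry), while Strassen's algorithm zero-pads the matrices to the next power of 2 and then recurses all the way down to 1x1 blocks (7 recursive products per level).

Matrix multiplication for 54x54 matrices:

Strassen's algorithm requires power-of-2 dimensions. Pad 54x54 to 64x64 (next power of 2).

Standard algorithm: 54^3 = 157464 multiplications
Strassen's algorithm: 7^(log2(64)) = 7^6 = 117649 multiplications
Savings: 157464 - 117649 = 39815 multiplications

Standard: 157464 multiplications (54^3). Strassen: 117649 multiplications (7^6, after padding to 64x64). Strassen reduces 8 recursive multiplications to 7 at each level.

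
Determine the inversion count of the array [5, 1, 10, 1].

Finding inversions in [5, 1, 10, 1]:

(0, 1): arr[0]=5 > arr[1]=1
(0, 3): arr[0]=5 > arr[3]=1
(2, 3): arr[2]=10 > arr[3]=1

Total inversions: 3

The array has 3 inversion(s): (0,1), (0,3), (2,3). Each pair (i,j) satisfies i < j and arr[i] > arr[j].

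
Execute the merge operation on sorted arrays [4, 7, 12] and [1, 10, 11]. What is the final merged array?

Merging process:

Compare 4 vs 1: take 1 from right. Merged: [1]
Compare 4 vs 10: take 4 from left. Merged: [1, 4]
Compare 7 vs 10: take 7 from left. Merged: [1, 4, 7]
Compare 12 vs 10: take 10 from right. Merged: [1, 4, 7, 10]
Compare 12 vs 11: take 11 from right. Merged: [1, 4, 7, 10, 11]
Append remaining from left: [12]. Merged: [1, 4, 7, 10, 11, 12]

Final merged array: [1, 4, 7, 10, 11, 12]
Total comparisons: 5

The merged array is [1, 4, 7, 10, 11, 12], requiring 5 comparisons. The merge step runs in O(n) time where n is the total number of elements.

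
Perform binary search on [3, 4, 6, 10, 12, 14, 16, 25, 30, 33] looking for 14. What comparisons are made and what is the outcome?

Binary search for 14 in [3, 4, 6, 10, 12, 14, 16, 25, 30, 33]:

lo=0, hi=9, mid=4, arr[mid]=12 -> 12 < 14, search right half
lo=5, hi=9, mid=7, arr[mid]=25 -> 25 > 14, search left half
lo=5, hi=6, mid=5, arr[mid]=14 -> Found target at index 5!

Binary search finds 14 at index 5 after 3 comparisons. The search repeatedly halves the search space by comparing with the middle element.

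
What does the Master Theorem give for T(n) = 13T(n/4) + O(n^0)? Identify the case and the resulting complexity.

Master Theorem for T(n) = 13T(n/4) + O(n^0):

a = 13, b = 4, c = 0
log_b(a) = log_4(13) = 1.8502

Case 1: c = 0 < log_4(13) = 1.8502
T(n) = O(n^(log_4 13))

For T(n) = 13T(n/4) + O(n^0): log_4(13) = 1.8502. This is Case 1 of the Master Theorem (c < log_b(a), work dominated by leaves), giving O(n^(log_4 13)).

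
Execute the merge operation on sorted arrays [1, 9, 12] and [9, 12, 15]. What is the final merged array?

Merging process:

Compare 1 vs 9: take 1 from left. Merged: [1]
Compare 9 vs 9: take 9 from left. Merged: [1, 9]
Compare 12 vs 9: take 9 from right. Merged: [1, 9, 9]
Compare 12 vs 12: take 12 from left. Merged: [1, 9, 9, 12]
Append remaining from right: [12, 15]. Merged: [1, 9, 9, 12, 12, 15]

Final merged array: [1, 9, 9, 12, 12, 15]
Total comparisons: 4

The merged array is [1, 9, 9, 12, 12, 15], requiring 4 comparisons. The merge step runs in O(n) time where n is the total number of elements.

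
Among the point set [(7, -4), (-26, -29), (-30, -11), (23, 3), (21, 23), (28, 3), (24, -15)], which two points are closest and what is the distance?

Computing all pairwise distances among 7 points:

d((7, -4), (-26, -29)) = 41.4005
d((7, -4), (-30, -11)) = 37.6563
d((7, -4), (23, 3)) = 17.4642
d((7, -4), (21, 23)) = 30.4138
d((7, -4), (28, 3)) = 22.1359
d((7, -4), (24, -15)) = 20.2485
d((-26, -29), (-30, -11)) = 18.4391
d((-26, -29), (23, 3)) = 58.5235
d((-26, -29), (21, 23)) = 70.0928
d((-26, -29), (28, 3)) = 62.7694
d((-26, -29), (24, -15)) = 51.923
d((-30, -11), (23, 3)) = 54.8179
d((-30, -11), (21, 23)) = 61.2944
d((-30, -11), (28, 3)) = 59.6657
d((-30, -11), (24, -15)) = 54.1479
d((23, 3), (21, 23)) = 20.0998
d((23, 3), (28, 3)) = 5.0 <-- minimum
d((23, 3), (24, -15)) = 18.0278
d((21, 23), (28, 3)) = 21.1896
d((21, 23), (24, -15)) = 38.1182
d((28, 3), (24, -15)) = 18.4391

Closest pair: (23, 3) and (28, 3) with distance 5.0

The closest pair is (23, 3) and (28, 3) with Euclidean distance 5.0. For 7 points, brute-force pairwise comparison is shown above. For large n, the divide-and-conquer algorithm (sort by x, recurse on halves, check the dividing strip) achieves O(n log n).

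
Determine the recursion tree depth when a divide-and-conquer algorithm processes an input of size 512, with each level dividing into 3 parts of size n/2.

For divide and conquer with division factor 2:

Problem sizes at each level:
Level 0: 512
Level 1: 256
Level 2: 128
Level 3: 64
Level 4: 32
Level 5: 16
Level 6: 8
Level 7: 4
Level 8: 2
Level 9: 1

The root is level 0 and the size-1 base case is level 9 (the tree spans levels 0 through 9, i.e. 10 levels counting the root), so the depth is the number of divisions: log_2(512) = 9

The recursion tree depth is log_2(512) = 9. At each level, the problem size is divided by 2, so it takes 9 divisions to reduce to a base case of size 1. The algorithm makes 3 recursive calls at each level.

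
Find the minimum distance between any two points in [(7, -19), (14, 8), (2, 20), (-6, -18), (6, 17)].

Computing all pairwise distances among 5 points:

d((7, -19), (14, 8)) = 27.8927
d((7, -19), (2, 20)) = 39.3192
d((7, -19), (-6, -18)) = 13.0384
d((7, -19), (6, 17)) = 36.0139
d((14, 8), (2, 20)) = 16.9706
d((14, 8), (-6, -18)) = 32.8024
d((14, 8), (6, 17)) = 12.0416
d((2, 20), (-6, -18)) = 38.833
d((2, 20), (6, 17)) = 5.0 <-- minimum
d((-6, -18), (6, 17)) = 37.0

Closest pair: (2, 20) and (6, 17) with distance 5.0

The closest pair is (2, 20) and (6, 17) with Euclidean distance 5.0. For 5 points, brute-force pairwise comparison is shown above. For large n, the divide-and-conquer algorithm (sort by x, recurse on halves, check the dividing strip) achieves O(n log n).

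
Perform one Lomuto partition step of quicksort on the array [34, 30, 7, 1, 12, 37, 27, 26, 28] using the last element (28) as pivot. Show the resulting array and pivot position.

Lomuto partition with pivot = 28:

Initial array: [34, 30, 7, 1, 12, 37, 27, 26, 28]

arr[0]=34 > 28: no swap
arr[1]=30 > 28: no swap
arr[2]=7 <= 28: swap with position 0, array becomes [7, 30, 34, 1, 12, 37, 27, 26, 28]
arr[3]=1 <= 28: swap with position 1, array becomes [7, 1, 34, 30, 12, 37, 27, 26, 28]
arr[4]=12 <= 28: swap with position 2, array becomes [7, 1, 12, 30, 34, 37, 27, 26, 28]
arr[5]=37 > 28: no swap
arr[6]=27 <= 28: swap with position 3, array becomes [7, 1, 12, 27, 34, 37, 30, 26, 28]
arr[7]=26 <= 28: swap with position 4, array becomes [7, 1, 12, 27, 26, 37, 30, 34, 28]

Place pivot at position 5: [7, 1, 12, 27, 26, 28, 30, 34, 37]
Pivot position: 5

After partitioning with pivot 28, the array becomes [7, 1, 12, 27, 26, 28, 30, 34, 37]. The pivot is placed at index 5. All elements to the left of the pivot are <= 28, and all elements to the right are > 28.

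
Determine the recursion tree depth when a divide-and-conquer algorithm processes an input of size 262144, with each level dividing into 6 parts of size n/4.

For divide and conquer with division factor 4:

Problem sizes at each level:
Level 0: 262144
Level 1: 65536
Level 2: 16384
Level 3: 4096
Level 4: 1024
Level 5: 256
Level 6: 64
Level 7: 16
Level 8: 4
Level 9: 1

The root is level 0 and the size-1 base case is level 9 (the tree spans levels 0 through 9, i.e. 10 levels counting the root), so the depth is the number of divisions: log_4(262144) = 9

The recursion tree depth is log_4(262144) = 9. At each level, the problem size is divided by 4, so it takes 9 divisions to reduce to a base case of size 1. The algorithm makes 6 recursive calls at each level.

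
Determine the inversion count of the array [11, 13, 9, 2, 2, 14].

Finding inversions in [11, 13, 9, 2, 2, 14]:

(0, 2): arr[0]=11 > arr[2]=9
(0, 3): arr[0]=11 > arr[3]=2
(0, 4): arr[0]=11 > arr[4]=2
(1, 2): arr[1]=13 > arr[2]=9
(1, 3): arr[1]=13 > arr[3]=2
(1, 4): arr[1]=13 > arr[4]=2
(2, 3): arr[2]=9 > arr[3]=2
(2, 4): arr[2]=9 > arr[4]=2

Total inversions: 8

The array has 8 inversion(s): (0,2), (0,3), (0,4), (1,2), (1,3), (1,4), (2,3), (2,4). Each pair (i,j) satisfies i < j and arr[i] > arr[j].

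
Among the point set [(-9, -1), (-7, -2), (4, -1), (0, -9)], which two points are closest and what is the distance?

Computing all pairwise distances among 4 points:

d((-9, -1), (-7, -2)) = 2.2361 <-- minimum
d((-9, -1), (4, -1)) = 13.0
d((-9, -1), (0, -9)) = 12.0416
d((-7, -2), (4, -1)) = 11.0454
d((-7, -2), (0, -9)) = 9.8995
d((4, -1), (0, -9)) = 8.9443

Closest pair: (-9, -1) and (-7, -2) with distance 2.2361

The closest pair is (-9, -1) and (-7, -2) with Euclidean distance 2.2361. For 4 points, brute-force pairwise comparison is shown above. For large n, the divide-and-conquer algorithm (sort by x, recurse on halves, check the dividing strip) achieves O(n log n).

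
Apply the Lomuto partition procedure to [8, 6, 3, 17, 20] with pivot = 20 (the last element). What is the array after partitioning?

Lomuto partition with pivot = 20:

Initial array: [8, 6, 3, 17, 20]

arr[0]=8 <= 20: swap with position 0, array becomes [8, 6, 3, 17, 20]
arr[1]=6 <= 20: swap with position 1, array becomes [8, 6, 3, 17, 20]
arr[2]=3 <= 20: swap with position 2, array becomes [8, 6, 3, 17, 20]
arr[3]=17 <= 20: swap with position 3, array becomes [8, 6, 3, 17, 20]

Place pivot at position 4: [8, 6, 3, 17, 20]
Pivot position: 4

After partitioning with pivot 20, the array becomes [8, 6, 3, 17, 20]. The pivot is placed at index 4. All elements to the left of the pivot are <= 20, and all elements to the right are > 20.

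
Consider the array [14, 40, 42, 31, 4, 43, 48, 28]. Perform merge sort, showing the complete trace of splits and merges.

Merge sort trace:

Split: [14, 40, 42, 31, 4, 43, 48, 28] -> [14, 40, 42, 31] and [4, 43, 48, 28]
  Split: [14, 40, 42, 31] -> [14, 40] and [42, 31]
    Split: [14, 40] -> [14] and [40]
    Merge: [14] + [40] -> [14, 40]
    Split: [42, 31] -> [42] and [31]
    Merge: [42] + [31] -> [31, 42]
  Merge: [14, 40] + [31, 42] -> [14, 31, 40, 42]
  Split: [4, 43, 48, 28] -> [4, 43] and [48, 28]
    Split: [4, 43] -> [4] and [43]
    Merge: [4] + [43] -> [4, 43]
    Split: [48, 28] -> [48] and [28]
    Merge: [48] + [28] -> [28, 48]
  Merge: [4, 43] + [28, 48] -> [4, 28, 43, 48]
Merge: [14, 31, 40, 42] + [4, 28, 43, 48] -> [4, 14, 28, 31, 40, 42, 43, 48]

Final sorted array: [4, 14, 28, 31, 40, 42, 43, 48]

The merge sort proceeds by recursively splitting the array and merging sorted halves.
After all merges, the sorted array is [4, 14, 28, 31, 40, 42, 43, 48].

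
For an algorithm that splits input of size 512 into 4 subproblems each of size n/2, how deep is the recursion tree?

For divide and conquer with division factor 2:

Problem sizes at each level:
Level 0: 512
Level 1: 256
Level 2: 128
Level 3: 64
Level 4: 32
Level 5: 16
Level 6: 8
Level 7: 4
Level 8: 2
Level 9: 1

The root is level 0 and the size-1 base case is level 9 (the tree spans levels 0 through 9, i.e. 10 levels counting the root), so the depth is the number of divisions: log_2(512) = 9

The recursion tree depth is log_2(512) = 9. At each level, the problem size is divided by 2, so it takes 9 divisions to reduce to a base case of size 1. The algorithm makes 4 recursive calls at each level.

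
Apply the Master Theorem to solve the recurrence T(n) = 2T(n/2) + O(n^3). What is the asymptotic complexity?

Master Theorem for T(n) = 2T(n/2) + O(n^3):

a = 2, b = 2, c = 3
log_b(a) = log_2(2) = 1.0000

Case 3: c = 3 > log_2(2) = 1.0000
T(n) = O(n^3) = O(n^3)

For T(n) = 2T(n/2) + O(n^3): log_2(2) = 1.0000. This is Case 3 of the Master Theorem (c > log_b(a), work dominated by root), giving O(n^3).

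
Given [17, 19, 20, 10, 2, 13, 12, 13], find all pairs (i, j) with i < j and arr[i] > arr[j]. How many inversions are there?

Finding inversions in [17, 19, 20, 10, 2, 13, 12, 13]:

(0, 3): arr[0]=17 > arr[3]=10
(0, 4): arr[0]=17 > arr[4]=2
(0, 5): arr[0]=17 > arr[5]=13
(0, 6): arr[0]=17 > arr[6]=12
(0, 7): arr[0]=17 > arr[7]=13
(1, 3): arr[1]=19 > arr[3]=10
(1, 4): arr[1]=19 > arr[4]=2
(1, 5): arr[1]=19 > arr[5]=13
(1, 6): arr[1]=19 > arr[6]=12
(1, 7): arr[1]=19 > arr[7]=13
(2, 3): arr[2]=20 > arr[3]=10
(2, 4): arr[2]=20 > arr[4]=2
(2, 5): arr[2]=20 > arr[5]=13
(2, 6): arr[2]=20 > arr[6]=12
(2, 7): arr[2]=20 > arr[7]=13
(3, 4): arr[3]=10 > arr[4]=2
(5, 6): arr[5]=13 > arr[6]=12

Total inversions: 17

The array has 17 inversion(s): (0,3), (0,4), (0,5), (0,6), (0,7), (1,3), (1,4), (1,5), (1,6), (1,7), (2,3), (2,4), (2,5), (2,6), (2,7), (3,4), (5,6). Each pair (i,j) satisfies i < j and arr[i] > arr[j].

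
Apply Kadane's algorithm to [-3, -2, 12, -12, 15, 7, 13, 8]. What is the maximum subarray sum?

Using Kadane's algorithm on [-3, -2, 12, -12, 15, 7, 13, 8]:

Scanning through the array:
Position 1 (value -2): max_ending_here = -2, max_so_far = -2
Position 2 (value 12): max_ending_here = 12, max_so_far = 12
Position 3 (value -12): max_ending_here = 0, max_so_far = 12
Position 4 (value 15): max_ending_here = 15, max_so_far = 15
Position 5 (value 7): max_ending_here = 22, max_so_far = 22
Position 6 (value 13): max_ending_here = 35, max_so_far = 35
Position 7 (value 8): max_ending_here = 43, max_so_far = 43

Maximum subarray: [12, -12, 15, 7, 13, 8]
Maximum sum: 43

The maximum subarray is [12, -12, 15, 7, 13, 8] with sum 43. This subarray runs from index 2 to index 7.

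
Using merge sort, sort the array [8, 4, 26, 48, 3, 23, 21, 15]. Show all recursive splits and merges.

Merge sort trace:

Split: [8, 4, 26, 48, 3, 23, 21, 15] -> [8, 4, 26, 48] and [3, 23, 21, 15]
  Split: [8, 4, 26, 48] -> [8, 4] and [26, 48]
    Split: [8, 4] -> [8] and [4]
    Merge: [8] + [4] -> [4, 8]
    Split: [26, 48] -> [26] and [48]
    Merge: [26] + [48] -> [26, 48]
  Merge: [4, 8] + [26, 48] -> [4, 8, 26, 48]
  Split: [3, 23, 21, 15] -> [3, 23] and [21, 15]
    Split: [3, 23] -> [3] and [23]
    Merge: [3] + [23] -> [3, 23]
    Split: [21, 15] -> [21] and [15]
    Merge: [21] + [15] -> [15, 21]
  Merge: [3, 23] + [15, 21] -> [3, 15, 21, 23]
Merge: [4, 8, 26, 48] + [3, 15, 21, 23] -> [3, 4, 8, 15, 21, 23, 26, 48]

Final sorted array: [3, 4, 8, 15, 21, 23, 26, 48]

The merge sort proceeds by recursively splitting the array and merging sorted halves.
After all merges, the sorted array is [3, 4, 8, 15, 21, 23, 26, 48].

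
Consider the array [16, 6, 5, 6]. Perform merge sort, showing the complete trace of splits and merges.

Merge sort trace:

Split: [16, 6, 5, 6] -> [16, 6] and [5, 6]
  Split: [16, 6] -> [16] and [6]
  Merge: [16] + [6] -> [6, 16]
  Split: [5, 6] -> [5] and [6]
  Merge: [5] + [6] -> [5, 6]
Merge: [6, 16] + [5, 6] -> [5, 6, 6, 16]

Final sorted array: [5, 6, 6, 16]

The merge sort proceeds by recursively splitting the array and merging sorted halves.
After all merges, the sorted array is [5, 6, 6, 16].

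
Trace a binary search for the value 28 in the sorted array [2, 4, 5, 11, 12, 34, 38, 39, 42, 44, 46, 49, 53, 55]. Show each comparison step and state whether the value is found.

Binary search for 28 in [2, 4, 5, 11, 12, 34, 38, 39, 42, 44, 46, 49, 53, 55]:

lo=0, hi=13, mid=6, arr[mid]=38 -> 38 > 28, search left half
lo=0, hi=5, mid=2, arr[mid]=5 -> 5 < 28, search right half
lo=3, hi=5, mid=4, arr[mid]=12 -> 12 < 28, search right half
lo=5, hi=5, mid=5, arr[mid]=34 -> 34 > 28, search left half
lo=5 > hi=4, target 28 not found

Binary search determines that 28 is not in the array after 4 comparisons. The search space was exhausted without finding the target.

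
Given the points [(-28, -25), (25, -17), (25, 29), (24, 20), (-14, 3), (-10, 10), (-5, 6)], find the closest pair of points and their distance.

Computing all pairwise distances among 7 points:

d((-28, -25), (25, -17)) = 53.6004
d((-28, -25), (25, 29)) = 75.6637
d((-28, -25), (24, 20)) = 68.7677
d((-28, -25), (-14, 3)) = 31.305
d((-28, -25), (-10, 10)) = 39.3573
d((-28, -25), (-5, 6)) = 38.6005
d((25, -17), (25, 29)) = 46.0
d((25, -17), (24, 20)) = 37.0135
d((25, -17), (-14, 3)) = 43.8292
d((25, -17), (-10, 10)) = 44.2041
d((25, -17), (-5, 6)) = 37.8021
d((25, 29), (24, 20)) = 9.0554
d((25, 29), (-14, 3)) = 46.8722
d((25, 29), (-10, 10)) = 39.8246
d((25, 29), (-5, 6)) = 37.8021
d((24, 20), (-14, 3)) = 41.6293
d((24, 20), (-10, 10)) = 35.4401
d((24, 20), (-5, 6)) = 32.2025
d((-14, 3), (-10, 10)) = 8.0623
d((-14, 3), (-5, 6)) = 9.4868
d((-10, 10), (-5, 6)) = 6.4031 <-- minimum

Closest pair: (-10, 10) and (-5, 6) with distance 6.4031

The closest pair is (-10, 10) and (-5, 6) with Euclidean distance 6.4031. For 7 points, brute-force pairwise comparison is shown above. For large n, the divide-and-conquer algorithm (sort by x, recurse on halves, check the dividing strip) achieves O(n log n).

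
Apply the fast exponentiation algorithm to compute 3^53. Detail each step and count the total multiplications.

Computing 3^53 by squaring (build up from 3^1; each line after the first costs one multiplication):

3^1 = 3
3^2 = (3^1)^2 = 3^2 = 9
3^3 = 3 * 3^2 = 3 * 9 = 27
3^6 = (3^3)^2 = 27^2 = 729
3^12 = (3^6)^2 = 729^2 = 531441
3^13 = 3 * 3^12 = 3 * 531441 = 1594323
3^26 = (3^13)^2 = 1594323^2 = 2541865828329
3^52 = (3^26)^2 = 2541865828329^2 = 6461081889226673298932241
3^53 = 3 * 3^52 = 3 * 6461081889226673298932241 = 19383245667680019896796723

Result: 19383245667680019896796723
Multiplications needed: 8 (8 lines after 3^1)

3^53 = 19383245667680019896796723. Using exponentiation by squaring, this requires 8 multiplications. The key idea: if the exponent is even, square the half-power; if odd, multiply by the base once.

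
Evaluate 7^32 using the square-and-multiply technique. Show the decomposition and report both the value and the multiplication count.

Computing 7^32 by squaring (build up from 7^1; each line after the first costs one multiplication):

7^1 = 7
7^2 = (7^1)^2 = 7^2 = 49
7^4 = (7^2)^2 = 49^2 = 2401
7^8 = (7^4)^2 = 2401^2 = 5764801
7^16 = (7^8)^2 = 5764801^2 = 33232930569601
7^32 = (7^16)^2 = 33232930569601^2 = 1104427674243920646305299201

Result: 1104427674243920646305299201
Multiplications needed: 5 (5 lines after 7^1)

7^32 = 1104427674243920646305299201. Using exponentiation by squaring, this requires 5 multiplications. The key idea: if the exponent is even, square the half-power; if odd, multiply by the base once.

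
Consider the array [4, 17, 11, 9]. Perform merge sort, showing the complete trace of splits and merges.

Merge sort trace:

Split: [4, 17, 11, 9] -> [4, 17] and [11, 9]
  Split: [4, 17] -> [4] and [17]
  Merge: [4] + [17] -> [4, 17]
  Split: [11, 9] -> [11] and [9]
  Merge: [11] + [9] -> [9, 11]
Merge: [4, 17] + [9, 11] -> [4, 9, 11, 17]

Final sorted array: [4, 9, 11, 17]

The merge sort proceeds by recursively splitting the array and merging sorted halves.
After all merges, the sorted array is [4, 9, 11, 17].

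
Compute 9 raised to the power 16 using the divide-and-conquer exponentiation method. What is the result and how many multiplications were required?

Computing 9^16 by squaring (build up from 9^1; each line after the first costs one multiplication):

9^1 = 9
9^2 = (9^1)^2 = 9^2 = 81
9^4 = (9^2)^2 = 81^2 = 6561
9^8 = (9^4)^2 = 6561^2 = 43046721
9^16 = (9^8)^2 = 43046721^2 = 1853020188851841

Result: 1853020188851841
Multiplications needed: 4 (4 lines after 9^1)

9^16 = 1853020188851841. Using exponentiation by squaring, this requires 4 multiplications. The key idea: if the exponent is even, square the half-power; if odd, multiply by the base once.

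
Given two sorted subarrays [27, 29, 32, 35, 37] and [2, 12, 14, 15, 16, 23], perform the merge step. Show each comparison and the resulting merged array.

Merging process:

Compare 27 vs 2: take 2 from right. Merged: [2]
Compare 27 vs 12: take 12 from right. Merged: [2, 12]
Compare 27 vs 14: take 14 from right. Merged: [2, 12, 14]
Compare 27 vs 15: take 15 from right. Merged: [2, 12, 14, 15]
Compare 27 vs 16: take 16 from right. Merged: [2, 12, 14, 15, 16]
Compare 27 vs 23: take 23 from right. Merged: [2, 12, 14, 15, 16, 23]
Append remaining from left: [27, 29, 32, 35, 37]. Merged: [2, 12, 14, 15, 16, 23, 27, 29, 32, 35, 37]

Final merged array: [2, 12, 14, 15, 16, 23, 27, 29, 32, 35, 37]
Total comparisons: 6

The merged array is [2, 12, 14, 15, 16, 23, 27, 29, 32, 35, 37], requiring 6 comparisons. The merge step runs in O(n) time where n is the total number of elements.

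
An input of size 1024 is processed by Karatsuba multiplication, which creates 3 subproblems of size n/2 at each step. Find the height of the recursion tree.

For divide and conquer with division factor 2:

Problem sizes at each level:
Level 0: 1024
Level 1: 512
Level 2: 256
Level 3: 128
Level 4: 64
Level 5: 32
Level 6: 16
Level 7: 8
Level 8: 4
Level 9: 2
Level 10: 1

The root is level 0 and the size-1 base case is level 10 (the tree spans levels 0 through 10, i.e. 11 levels counting the root), so the depth is the number of divisions: log_2(1024) = 10

The recursion tree depth is log_2(1024) = 10. At each level, the problem size is divided by 2, so it takes 10 divisions to reduce to a base case of size 1. The algorithm makes 3 recursive calls at each level.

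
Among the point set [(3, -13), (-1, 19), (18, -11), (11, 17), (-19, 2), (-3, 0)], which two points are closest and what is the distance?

Computing all pairwise distances among 6 points:

d((3, -13), (-1, 19)) = 32.249
d((3, -13), (18, -11)) = 15.1327
d((3, -13), (11, 17)) = 31.0483
d((3, -13), (-19, 2)) = 26.6271
d((3, -13), (-3, 0)) = 14.3178
d((-1, 19), (18, -11)) = 35.5106
d((-1, 19), (11, 17)) = 12.1655 <-- minimum
d((-1, 19), (-19, 2)) = 24.7588
d((-1, 19), (-3, 0)) = 19.105
d((18, -11), (11, 17)) = 28.8617
d((18, -11), (-19, 2)) = 39.2173
d((18, -11), (-3, 0)) = 23.7065
d((11, 17), (-19, 2)) = 33.541
d((11, 17), (-3, 0)) = 22.0227
d((-19, 2), (-3, 0)) = 16.1245

Closest pair: (-1, 19) and (11, 17) with distance 12.1655

The closest pair is (-1, 19) and (11, 17) with Euclidean distance 12.1655. For 6 points, brute-force pairwise comparison is shown above. For large n, the divide-and-conquer algorithm (sort by x, recurse on halves, check the dividing strip) achieves O(n log n).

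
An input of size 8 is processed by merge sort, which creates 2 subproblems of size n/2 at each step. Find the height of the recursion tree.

For divide and conquer with division factor 2:

Problem sizes at each level:
Level 0: 8
Level 1: 4
Level 2: 2
Level 3: 1

The root is level 0 and the size-1 base case is level 3 (the tree spans levels 0 through 3, i.e. 4 levels counting the root), so the depth is the number of divisions: log_2(8) = 3

The recursion tree depth is log_2(8) = 3. At each level, the problem size is divided by 2, so it takes 3 divisions to reduce to a base case of size 1. The algorithm makes 2 recursive calls at each level.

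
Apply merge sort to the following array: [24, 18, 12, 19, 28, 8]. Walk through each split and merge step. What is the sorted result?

Merge sort trace:

Split: [24, 18, 12, 19, 28, 8] -> [24, 18, 12] and [19, 28, 8]
  Split: [24, 18, 12] -> [24] and [18, 12]
    Split: [18, 12] -> [18] and [12]
    Merge: [18] + [12] -> [12, 18]
  Merge: [24] + [12, 18] -> [12, 18, 24]
  Split: [19, 28, 8] -> [19] and [28, 8]
    Split: [28, 8] -> [28] and [8]
    Merge: [28] + [8] -> [8, 28]
  Merge: [19] + [8, 28] -> [8, 19, 28]
Merge: [12, 18, 24] + [8, 19, 28] -> [8, 12, 18, 19, 24, 28]

Final sorted array: [8, 12, 18, 19, 24, 28]

The merge sort proceeds by recursively splitting the array and merging sorted halves.
After all merges, the sorted array is [8, 12, 18, 19, 24, 28].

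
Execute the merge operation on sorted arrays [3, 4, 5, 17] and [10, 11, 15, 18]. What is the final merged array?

Merging process:

Compare 3 vs 10: take 3 from left. Merged: [3]
Compare 4 vs 10: take 4 from left. Merged: [3, 4]
Compare 5 vs 10: take 5 from left. Merged: [3, 4, 5]
Compare 17 vs 10: take 10 from right. Merged: [3, 4, 5, 10]
Compare 17 vs 11: take 11 from right. Merged: [3, 4, 5, 10, 11]
Compare 17 vs 15: take 15 from right. Merged: [3, 4, 5, 10, 11, 15]
Compare 17 vs 18: take 17 from left. Merged: [3, 4, 5, 10, 11, 15, 17]
Append remaining from right: [18]. Merged: [3, 4, 5, 10, 11, 15, 17, 18]

Final merged array: [3, 4, 5, 10, 11, 15, 17, 18]
Total comparisons: 7

The merged array is [3, 4, 5, 10, 11, 15, 17, 18], requiring 7 comparisons. The merge step runs in O(n) time where n is the total number of elements.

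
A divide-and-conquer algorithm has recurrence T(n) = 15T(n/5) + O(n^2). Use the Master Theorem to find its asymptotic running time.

Master Theorem for T(n) = 15T(n/5) + O(n^2):

a = 15, b = 5, c = 2
log_b(a) = log_5(15) = 1.6826

Case 3: c = 2 > log_5(15) = 1.6826
T(n) = O(n^2) = O(n^2)

For T(n) = 15T(n/5) + O(n^2): log_5(15) = 1.6826. This is Case 3 of the Master Theorem (c > log_b(a), work dominated by root), giving O(n^2).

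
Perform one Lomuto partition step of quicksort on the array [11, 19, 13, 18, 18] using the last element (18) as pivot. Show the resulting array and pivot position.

Lomuto partition with pivot = 18:

Initial array: [11, 19, 13, 18, 18]

arr[0]=11 <= 18: swap with position 0, array becomes [11, 19, 13, 18, 18]
arr[1]=19 > 18: no swap
arr[2]=13 <= 18: swap with position 1, array becomes [11, 13, 19, 18, 18]
arr[3]=18 <= 18: swap with position 2, array becomes [11, 13, 18, 19, 18]

Place pivot at position 3: [11, 13, 18, 18, 19]
Pivot position: 3

After partitioning with pivot 18, the array becomes [11, 13, 18, 18, 19]. The pivot is placed at index 3. All elements to the left of the pivot are <= 18, and all elements to the right are > 18.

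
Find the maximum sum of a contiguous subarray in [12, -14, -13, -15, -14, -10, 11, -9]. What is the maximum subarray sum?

Using Kadane's algorithm on [12, -14, -13, -15, -14, -10, 11, -9]:

Scanning through the array:
Position 1 (value -14): max_ending_here = -2, max_so_far = 12
Position 2 (value -13): max_ending_here = -13, max_so_far = 12
Position 3 (value -15): max_ending_here = -15, max_so_far = 12
Position 4 (value -14): max_ending_here = -14, max_so_far = 12
Position 5 (value -10): max_ending_here = -10, max_so_far = 12
Position 6 (value 11): max_ending_here = 11, max_so_far = 12
Position 7 (value -9): max_ending_here = 2, max_so_far = 12

Maximum subarray: [12]
Maximum sum: 12

The maximum subarray is [12] with sum 12. This subarray runs from index 0 to index 0.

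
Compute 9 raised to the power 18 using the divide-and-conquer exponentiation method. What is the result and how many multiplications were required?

Computing 9^18 by squaring (build up from 9^1; each line after the first costs one multiplication):

9^1 = 9
9^2 = (9^1)^2 = 9^2 = 81
9^4 = (9^2)^2 = 81^2 = 6561
9^8 = (9^4)^2 = 6561^2 = 43046721
9^9 = 9 * 9^8 = 9 * 43046721 = 387420489
9^18 = (9^9)^2 = 387420489^2 = 150094635296999121

Result: 150094635296999121
Multiplications needed: 5 (5 lines after 9^1)

9^18 = 150094635296999121. Using exponentiation by squaring, this requires 5 multiplications. The key idea: if the exponent is even, square the half-power; if odd, multiply by the base once.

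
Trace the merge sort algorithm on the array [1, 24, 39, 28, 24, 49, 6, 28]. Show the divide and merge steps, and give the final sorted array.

Merge sort trace:

Split: [1, 24, 39, 28, 24, 49, 6, 28] -> [1, 24, 39, 28] and [24, 49, 6, 28]
  Split: [1, 24, 39, 28] -> [1, 24] and [39, 28]
    Split: [1, 24] -> [1] and [24]
    Merge: [1] + [24] -> [1, 24]
    Split: [39, 28] -> [39] and [28]
    Merge: [39] + [28] -> [28, 39]
  Merge: [1, 24] + [28, 39] -> [1, 24, 28, 39]
  Split: [24, 49, 6, 28] -> [24, 49] and [6, 28]
    Split: [24, 49] -> [24] and [49]
    Merge: [24] + [49] -> [24, 49]
    Split: [6, 28] -> [6] and [28]
    Merge: [6] + [28] -> [6, 28]
  Merge: [24, 49] + [6, 28] -> [6, 24, 28, 49]
Merge: [1, 24, 28, 39] + [6, 24, 28, 49] -> [1, 6, 24, 24, 28, 28, 39, 49]

Final sorted array: [1, 6, 24, 24, 28, 28, 39, 49]

The merge sort proceeds by recursively splitting the array and merging sorted halves.
After all merges, the sorted array is [1, 6, 24, 24, 28, 28, 39, 49].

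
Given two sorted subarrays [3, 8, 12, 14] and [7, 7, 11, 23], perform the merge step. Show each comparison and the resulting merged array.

Merging process:

Compare 3 vs 7: take 3 from left. Merged: [3]
Compare 8 vs 7: take 7 from right. Merged: [3, 7]
Compare 8 vs 7: take 7 from right. Merged: [3, 7, 7]
Compare 8 vs 11: take 8 from left. Merged: [3, 7, 7, 8]
Compare 12 vs 11: take 11 from right. Merged: [3, 7, 7, 8, 11]
Compare 12 vs 23: take 12 from left. Merged: [3, 7, 7, 8, 11, 12]
Compare 14 vs 23: take 14 from left. Merged: [3, 7, 7, 8, 11, 12, 14]
Append remaining from right: [23]. Merged: [3, 7, 7, 8, 11, 12, 14, 23]

Final merged array: [3, 7, 7, 8, 11, 12, 14, 23]
Total comparisons: 7

The merged array is [3, 7, 7, 8, 11, 12, 14, 23], requiring 7 comparisons. The merge step runs in O(n) time where n is the total number of elements.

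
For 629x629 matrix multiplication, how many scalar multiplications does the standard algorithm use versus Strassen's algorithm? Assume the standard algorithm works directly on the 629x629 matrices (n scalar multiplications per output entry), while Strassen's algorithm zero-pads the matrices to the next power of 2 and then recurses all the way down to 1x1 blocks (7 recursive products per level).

Matrix multiplication for 629x629 matrices:

Strassen's algorithm requires power-of-2 dimensions. Pad 629x629 to 1024x1024 (next power of 2).

Standard algorithm: 629^3 = 248858189 multiplications
Strassen's algorithm: 7^(log2(1024)) = 7^10 = 282475249 multiplications
Difference: 248858189 - 282475249 = -33617060 (Strassen uses MORE here due to padding overhead — for small or just-over-power-of-2 n, padding can outweigh the per-level savings)

Standard: 248858189 multiplications (629^3). Strassen: 282475249 multiplications (7^10, after padding to 1024x1024). Strassen reduces 8 recursive multiplications to 7 at each level.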